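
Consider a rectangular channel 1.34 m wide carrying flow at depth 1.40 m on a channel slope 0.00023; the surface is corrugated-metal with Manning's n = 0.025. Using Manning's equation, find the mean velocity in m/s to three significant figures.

A = b·y = 1.34 × 1.40 = 1.876 m²
P = b + 2y = 1.34 + 2×1.40 = 4.140 m
R = A/P = 1.876/4.140 = 0.4531 m
Q = (1/n)·A·R^(2/3)·S^(1/2) = (1/0.025) × 1.876 × 0.4531^(2/3) × 0.00023^(1/2) = 0.6714 m³/s
V = Q/A = 0.6714/1.876 = 0.3579 m/s

0.358 m/s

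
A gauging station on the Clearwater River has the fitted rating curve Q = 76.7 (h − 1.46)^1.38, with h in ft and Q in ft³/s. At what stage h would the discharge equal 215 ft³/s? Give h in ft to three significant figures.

h − h₀ = (Q/C)^(1/b) = (215/76.7)^(1/1.38) = 2.110 ft
h = 1.46 + 2.110 = 3.570 ft

3.57 ft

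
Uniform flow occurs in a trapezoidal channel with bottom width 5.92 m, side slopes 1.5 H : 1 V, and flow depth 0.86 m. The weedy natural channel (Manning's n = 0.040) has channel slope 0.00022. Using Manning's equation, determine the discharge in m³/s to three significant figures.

1.79 m³/s

A = (b + z·y)·y = (5.92 + 1.5×0.86)×0.86 = 6.201 m²
P = b + 2y√(1+z²) = 5.92 + 2×0.86×√(1+1.5²) = 9.021 m
R = A/P = 6.201/9.021 = 0.6874 m
Q = (1/n)·A·R^(2/3)·S^(1/2) = (1/0.040) × 6.201 × 0.6874^(2/3) × 0.00022^(1/2) = 1.791 m³/s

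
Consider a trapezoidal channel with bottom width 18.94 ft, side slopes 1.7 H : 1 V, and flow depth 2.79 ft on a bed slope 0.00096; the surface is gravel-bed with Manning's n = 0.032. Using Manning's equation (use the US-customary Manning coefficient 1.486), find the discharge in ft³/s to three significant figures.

161 ft³/s

A = (b + z·y)·y = (18.94 + 1.7×2.79)×2.79 = 66.08 ft²
P = b + 2y√(1+z²) = 18.94 + 2×2.79×√(1+1.7²) = 29.95 ft
R = A/P = 66.08/29.95 = 2.207 ft
Q = (1.486/n)·A·R^(2/3)·S^(1/2) = (1.486/0.032) × 66.08 × 2.207^(2/3) × 0.00096^(1/2) = 161.1 ft³/s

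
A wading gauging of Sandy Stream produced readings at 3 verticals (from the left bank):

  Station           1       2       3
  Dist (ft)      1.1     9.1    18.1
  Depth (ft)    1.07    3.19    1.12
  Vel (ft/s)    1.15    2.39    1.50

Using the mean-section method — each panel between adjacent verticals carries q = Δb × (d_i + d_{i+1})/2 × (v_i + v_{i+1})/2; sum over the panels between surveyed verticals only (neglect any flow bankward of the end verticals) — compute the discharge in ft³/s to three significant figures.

67.9 ft³/s

Panel 1-2: Δb = 8 ft, d̄ = (1.07+3.19)/2 = 2.13, v̄ = (1.15+2.39)/2 = 1.77 → q = 8×2.13×1.77 = 30.16 ft³/s
Panel 2-3: Δb = 9 ft, d̄ = (3.19+1.12)/2 = 2.155, v̄ = (2.39+1.50)/2 = 1.945 → q = 9×2.155×1.945 = 37.72 ft³/s
Q = Σ q = 67.88 ft³/s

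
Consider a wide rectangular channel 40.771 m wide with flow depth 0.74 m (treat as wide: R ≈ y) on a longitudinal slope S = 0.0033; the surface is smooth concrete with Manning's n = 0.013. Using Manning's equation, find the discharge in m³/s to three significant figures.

A = b·y = 40.771 × 0.74 = 30.17 m²
Wide channel: R ≈ y = 0.74 m
Q = (1/n)·A·R^(2/3)·S^(1/2) = (1/0.013) × 30.17 × 0.7400^(2/3) × 0.0033^(1/2) = 109.1 m³/s

109 m³/s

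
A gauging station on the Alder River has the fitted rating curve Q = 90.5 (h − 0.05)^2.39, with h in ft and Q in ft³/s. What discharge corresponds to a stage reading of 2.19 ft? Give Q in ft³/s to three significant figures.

558 ft³/s

Q = 90.5 × (2.19 − 0.05)^2.39 = 90.5 × 2.14^2.39 = 557.6 ft³/s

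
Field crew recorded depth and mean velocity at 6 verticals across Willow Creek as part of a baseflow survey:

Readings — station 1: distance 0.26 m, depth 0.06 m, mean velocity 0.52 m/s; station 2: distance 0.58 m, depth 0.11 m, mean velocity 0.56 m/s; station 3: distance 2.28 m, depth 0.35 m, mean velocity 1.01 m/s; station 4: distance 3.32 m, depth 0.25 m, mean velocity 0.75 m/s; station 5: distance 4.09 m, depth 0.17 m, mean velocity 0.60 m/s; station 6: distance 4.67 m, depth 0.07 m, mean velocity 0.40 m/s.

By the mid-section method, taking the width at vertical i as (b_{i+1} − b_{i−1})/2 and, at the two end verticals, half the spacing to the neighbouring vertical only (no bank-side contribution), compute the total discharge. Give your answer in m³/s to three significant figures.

0.798 m³/s

w_1 = (0.58 − 0.26)/2 = 0.16 m; q_1 = 0.52 × 0.06 × 0.16 = 0.004992 m³/s
w_2 = (2.28 − 0.26)/2 = 1.01 m; q_2 = 0.56 × 0.11 × 1.01 = 0.06222 m³/s
w_3 = (3.32 − 0.58)/2 = 1.37 m; q_3 = 1.01 × 0.35 × 1.37 = 0.4843 m³/s
w_4 = (4.09 − 2.28)/2 = 0.905 m; q_4 = 0.75 × 0.25 × 0.905 = 0.1697 m³/s
w_5 = (4.67 − 3.32)/2 = 0.675 m; q_5 = 0.60 × 0.17 × 0.675 = 0.06885 m³/s
w_6 = (4.67 − 4.09)/2 = 0.29 m; q_6 = 0.40 × 0.07 × 0.29 = 0.008120 m³/s
Q = Σ qᵢ = 0.7982 m³/s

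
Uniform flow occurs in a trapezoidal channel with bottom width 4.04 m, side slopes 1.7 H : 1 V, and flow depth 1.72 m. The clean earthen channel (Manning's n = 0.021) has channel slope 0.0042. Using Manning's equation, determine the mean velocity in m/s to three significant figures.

A = (b + z·y)·y = (4.04 + 1.7×1.72)×1.72 = 11.98 m²
P = b + 2y√(1+z²) = 4.04 + 2×1.72×√(1+1.7²) = 10.82 m
R = A/P = 11.98/10.82 = 1.107 m
Q = (1/n)·A·R^(2/3)·S^(1/2) = (1/0.021) × 11.98 × 1.107^(2/3) × 0.0042^(1/2) = 39.55 m³/s
V = Q/A = 39.55/11.98 = 3.302 m/s

3.30 m/s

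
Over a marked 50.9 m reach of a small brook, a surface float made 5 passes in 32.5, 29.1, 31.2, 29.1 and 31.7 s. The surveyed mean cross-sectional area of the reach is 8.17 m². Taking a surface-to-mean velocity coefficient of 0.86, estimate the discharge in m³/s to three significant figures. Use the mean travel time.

t̄ = (32.5 + 29.1 + 31.2 + 29.1 + 31.7) / 5 = 30.72 s
v_surface = L / t̄ = 50.9 / 30.72 = 1.657 m/s
v_mean = 0.86 × 1.657 = 1.425 m/s
Q = A × v_mean = 8.17 × 1.425 = 11.64 m³/s

11.6 m³/s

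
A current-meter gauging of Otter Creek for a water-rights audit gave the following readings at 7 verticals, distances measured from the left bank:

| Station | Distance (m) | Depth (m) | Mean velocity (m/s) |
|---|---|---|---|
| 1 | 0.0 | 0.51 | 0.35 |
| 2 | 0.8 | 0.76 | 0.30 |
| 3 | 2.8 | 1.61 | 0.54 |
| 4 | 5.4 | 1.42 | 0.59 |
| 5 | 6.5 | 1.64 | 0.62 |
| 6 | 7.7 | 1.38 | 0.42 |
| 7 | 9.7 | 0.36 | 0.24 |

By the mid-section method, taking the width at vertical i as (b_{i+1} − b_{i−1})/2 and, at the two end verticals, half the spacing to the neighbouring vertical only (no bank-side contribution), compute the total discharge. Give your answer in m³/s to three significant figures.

6.12 m³/s

w_1 = (0.8 − 0.0)/2 = 0.4 m; q_1 = 0.35 × 0.51 × 0.4 = 0.07140 m³/s
w_2 = (2.8 − 0.0)/2 = 1.4 m; q_2 = 0.30 × 0.76 × 1.4 = 0.3192 m³/s
w_3 = (5.4 − 0.8)/2 = 2.3 m; q_3 = 0.54 × 1.61 × 2.3 = 2.000 m³/s
w_4 = (6.5 − 2.8)/2 = 1.85 m; q_4 = 0.59 × 1.42 × 1.85 = 1.550 m³/s
w_5 = (7.7 − 5.4)/2 = 1.15 m; q_5 = 0.62 × 1.64 × 1.15 = 1.169 m³/s
w_6 = (9.7 − 6.5)/2 = 1.6 m; q_6 = 0.42 × 1.38 × 1.6 = 0.9274 m³/s
w_7 = (9.7 − 7.7)/2 = 1 m; q_7 = 0.24 × 0.36 × 1 = 0.08640 m³/s
Q = Σ qᵢ = 6.123 m³/s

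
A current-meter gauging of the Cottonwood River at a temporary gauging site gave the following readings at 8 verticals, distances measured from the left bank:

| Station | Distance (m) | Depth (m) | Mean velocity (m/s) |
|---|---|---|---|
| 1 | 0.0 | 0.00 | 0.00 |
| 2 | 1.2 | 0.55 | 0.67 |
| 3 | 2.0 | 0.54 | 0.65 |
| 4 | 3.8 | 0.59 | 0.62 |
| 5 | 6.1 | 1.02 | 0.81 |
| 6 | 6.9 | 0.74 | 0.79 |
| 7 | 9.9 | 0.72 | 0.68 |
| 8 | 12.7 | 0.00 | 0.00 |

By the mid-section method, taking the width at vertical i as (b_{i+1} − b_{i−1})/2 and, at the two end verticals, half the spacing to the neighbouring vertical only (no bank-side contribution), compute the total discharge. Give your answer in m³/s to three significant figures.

w_2 = (2.0 − 0.0)/2 = 1 m; q_2 = 0.67 × 0.55 × 1 = 0.3685 m³/s
w_3 = (3.8 − 1.2)/2 = 1.3 m; q_3 = 0.65 × 0.54 × 1.3 = 0.4563 m³/s
w_4 = (6.1 − 2.0)/2 = 2.05 m; q_4 = 0.62 × 0.59 × 2.05 = 0.7499 m³/s
w_5 = (6.9 − 3.8)/2 = 1.55 m; q_5 = 0.81 × 1.02 × 1.55 = 1.281 m³/s
w_6 = (9.9 − 6.1)/2 = 1.9 m; q_6 = 0.79 × 0.74 × 1.9 = 1.111 m³/s
w_7 = (12.7 − 6.9)/2 = 2.9 m; q_7 = 0.68 × 0.72 × 2.9 = 1.420 m³/s
Stations 1, 8 contribute zero (depth or velocity is 0).
Q = Σ qᵢ = 5.386 m³/s

5.39 m³/s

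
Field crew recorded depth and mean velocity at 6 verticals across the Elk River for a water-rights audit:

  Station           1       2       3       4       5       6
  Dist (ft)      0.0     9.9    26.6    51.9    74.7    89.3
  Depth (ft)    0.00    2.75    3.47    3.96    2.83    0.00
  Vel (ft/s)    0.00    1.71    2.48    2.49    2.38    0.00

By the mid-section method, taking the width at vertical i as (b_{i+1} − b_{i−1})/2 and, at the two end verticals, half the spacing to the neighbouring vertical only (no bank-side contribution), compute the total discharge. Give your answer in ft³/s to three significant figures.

w_2 = (26.6 − 0.0)/2 = 13.3 ft; q_2 = 1.71 × 2.75 × 13.3 = 62.54 ft³/s
w_3 = (51.9 − 9.9)/2 = 21 ft; q_3 = 2.48 × 3.47 × 21 = 180.7 ft³/s
w_4 = (74.7 − 26.6)/2 = 24.05 ft; q_4 = 2.49 × 3.96 × 24.05 = 237.1 ft³/s
w_5 = (89.3 − 51.9)/2 = 18.7 ft; q_5 = 2.38 × 2.83 × 18.7 = 126.0 ft³/s
Stations 1, 6 contribute zero (depth or velocity is 0).
Q = Σ qᵢ = 606.4 ft³/s

606 ft³/s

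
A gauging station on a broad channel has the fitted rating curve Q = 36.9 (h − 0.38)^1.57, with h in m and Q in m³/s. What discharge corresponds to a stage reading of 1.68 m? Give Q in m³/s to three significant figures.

55.7 m³/s

Q = 36.9 × (1.68 − 0.38)^1.57 = 36.9 × 1.3^1.57 = 55.71 m³/s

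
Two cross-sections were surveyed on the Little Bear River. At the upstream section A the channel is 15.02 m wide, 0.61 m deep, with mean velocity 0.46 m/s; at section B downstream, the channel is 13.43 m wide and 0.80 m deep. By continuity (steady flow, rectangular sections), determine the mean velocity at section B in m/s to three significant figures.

Q = A₁V₁ = (15.02×0.61) × 0.46 = 4.215 m³/s
A₂ = 13.43 × 0.80 = 10.74 m²
V₂ = Q/A₂ = 4.215/10.74 = 0.3923 m/s

0.392 m/s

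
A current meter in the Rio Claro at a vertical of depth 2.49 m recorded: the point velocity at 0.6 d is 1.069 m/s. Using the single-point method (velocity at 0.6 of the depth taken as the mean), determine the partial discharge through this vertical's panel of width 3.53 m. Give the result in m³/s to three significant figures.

v̄ = v₀.₆ = 1.069 m/s
q = v̄ × d × w = 1.069 × 2.49 × 3.53 = 9.396 m³/s

9.40 m³/s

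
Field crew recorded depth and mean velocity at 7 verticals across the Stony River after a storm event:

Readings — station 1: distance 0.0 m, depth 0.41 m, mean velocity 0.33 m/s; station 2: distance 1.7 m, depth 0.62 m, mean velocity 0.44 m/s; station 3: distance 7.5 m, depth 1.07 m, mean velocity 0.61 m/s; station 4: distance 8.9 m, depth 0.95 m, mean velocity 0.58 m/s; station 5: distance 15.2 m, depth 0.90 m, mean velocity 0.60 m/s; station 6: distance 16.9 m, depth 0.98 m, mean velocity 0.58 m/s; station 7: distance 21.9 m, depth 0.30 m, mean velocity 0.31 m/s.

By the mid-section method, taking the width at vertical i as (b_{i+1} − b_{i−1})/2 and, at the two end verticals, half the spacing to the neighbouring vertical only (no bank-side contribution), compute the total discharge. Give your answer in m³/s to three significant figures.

9.91 m³/s

w_1 = (1.7 − 0.0)/2 = 0.85 m; q_1 = 0.33 × 0.41 × 0.85 = 0.1150 m³/s
w_2 = (7.5 − 0.0)/2 = 3.75 m; q_2 = 0.44 × 0.62 × 3.75 = 1.023 m³/s
w_3 = (8.9 − 1.7)/2 = 3.6 m; q_3 = 0.61 × 1.07 × 3.6 = 2.350 m³/s
w_4 = (15.2 − 7.5)/2 = 3.85 m; q_4 = 0.58 × 0.95 × 3.85 = 2.121 m³/s
w_5 = (16.9 − 8.9)/2 = 4 m; q_5 = 0.60 × 0.90 × 4 = 2.160 m³/s
w_6 = (21.9 − 15.2)/2 = 3.35 m; q_6 = 0.58 × 0.98 × 3.35 = 1.904 m³/s
w_7 = (21.9 − 16.9)/2 = 2.5 m; q_7 = 0.31 × 0.30 × 2.5 = 0.2325 m³/s
Q = Σ qᵢ = 9.906 m³/s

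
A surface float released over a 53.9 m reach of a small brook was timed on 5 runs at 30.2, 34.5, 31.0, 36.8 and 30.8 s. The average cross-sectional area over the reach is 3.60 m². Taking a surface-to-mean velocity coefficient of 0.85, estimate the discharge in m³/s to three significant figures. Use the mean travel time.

5.05 m³/s

t̄ = (30.2 + 34.5 + 31.0 + 36.8 + 30.8) / 5 = 32.66 s
v_surface = L / t̄ = 53.9 / 32.66 = 1.650 m/s
v_mean = 0.85 × 1.650 = 1.403 m/s
Q = A × v_mean = 3.60 × 1.403 = 5.050 m³/s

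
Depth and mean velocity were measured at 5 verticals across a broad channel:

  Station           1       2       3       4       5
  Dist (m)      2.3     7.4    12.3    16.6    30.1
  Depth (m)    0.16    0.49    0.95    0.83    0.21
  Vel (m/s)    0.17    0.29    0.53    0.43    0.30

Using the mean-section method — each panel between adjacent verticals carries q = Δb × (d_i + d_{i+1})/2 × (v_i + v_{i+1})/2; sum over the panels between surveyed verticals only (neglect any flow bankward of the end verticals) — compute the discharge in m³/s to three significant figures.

6.23 m³/s

Panel 1-2: Δb = 5.1 m, d̄ = (0.16+0.49)/2 = 0.325, v̄ = (0.17+0.29)/2 = 0.23 → q = 5.1×0.325×0.23 = 0.3812 m³/s
Panel 2-3: Δb = 4.9 m, d̄ = (0.49+0.95)/2 = 0.72, v̄ = (0.29+0.53)/2 = 0.41 → q = 4.9×0.72×0.41 = 1.446 m³/s
Panel 3-4: Δb = 4.3 m, d̄ = (0.95+0.83)/2 = 0.89, v̄ = (0.53+0.43)/2 = 0.48 → q = 4.3×0.89×0.48 = 1.837 m³/s
Panel 4-5: Δb = 13.5 m, d̄ = (0.83+0.21)/2 = 0.52, v̄ = (0.43+0.30)/2 = 0.365 → q = 13.5×0.52×0.365 = 2.562 m³/s
Q = Σ q = 6.227 m³/s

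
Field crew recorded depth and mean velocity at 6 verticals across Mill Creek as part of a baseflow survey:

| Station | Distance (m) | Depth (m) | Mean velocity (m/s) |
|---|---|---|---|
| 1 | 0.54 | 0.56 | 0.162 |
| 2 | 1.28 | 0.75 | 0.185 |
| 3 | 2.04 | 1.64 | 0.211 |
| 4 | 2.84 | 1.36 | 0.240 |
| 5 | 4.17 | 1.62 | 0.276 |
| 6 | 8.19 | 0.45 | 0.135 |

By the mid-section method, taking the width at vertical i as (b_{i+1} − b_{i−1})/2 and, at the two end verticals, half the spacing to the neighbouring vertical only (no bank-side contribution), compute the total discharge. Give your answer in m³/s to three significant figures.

w_1 = (1.28 − 0.54)/2 = 0.37 m; q_1 = 0.162 × 0.56 × 0.37 = 0.03357 m³/s
w_2 = (2.04 − 0.54)/2 = 0.75 m; q_2 = 0.185 × 0.75 × 0.75 = 0.1041 m³/s
w_3 = (2.84 − 1.28)/2 = 0.78 m; q_3 = 0.211 × 1.64 × 0.78 = 0.2699 m³/s
w_4 = (4.17 − 2.04)/2 = 1.065 m; q_4 = 0.240 × 1.36 × 1.065 = 0.3476 m³/s
w_5 = (8.19 − 2.84)/2 = 2.675 m; q_5 = 0.276 × 1.62 × 2.675 = 1.196 m³/s
w_6 = (8.19 − 4.17)/2 = 2.01 m; q_6 = 0.135 × 0.45 × 2.01 = 0.1221 m³/s
Q = Σ qᵢ = 2.073 m³/s

2.07 m³/s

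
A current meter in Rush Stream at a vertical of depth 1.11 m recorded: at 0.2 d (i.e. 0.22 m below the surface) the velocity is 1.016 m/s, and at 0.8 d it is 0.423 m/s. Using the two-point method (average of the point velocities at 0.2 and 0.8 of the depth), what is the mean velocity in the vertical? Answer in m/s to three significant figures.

v̄ = (1.016 + 0.423) / 2 = 0.7195 m/s

0.720 m/s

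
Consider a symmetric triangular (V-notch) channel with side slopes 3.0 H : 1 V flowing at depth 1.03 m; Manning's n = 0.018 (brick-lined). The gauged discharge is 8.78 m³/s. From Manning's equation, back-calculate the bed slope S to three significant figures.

A = z·y² = 3.0×1.03² = 3.183 m²
P = 2y√(1+z²) = 2×1.03×√(1+3.0²) = 6.514 m
R = A/P = 3.183/6.514 = 0.4886 m
S = (Q·n / (1·A·R^(2/3)))² = (8.78×0.018 / (1×3.183×0.6203))² = 0.006408

0.00641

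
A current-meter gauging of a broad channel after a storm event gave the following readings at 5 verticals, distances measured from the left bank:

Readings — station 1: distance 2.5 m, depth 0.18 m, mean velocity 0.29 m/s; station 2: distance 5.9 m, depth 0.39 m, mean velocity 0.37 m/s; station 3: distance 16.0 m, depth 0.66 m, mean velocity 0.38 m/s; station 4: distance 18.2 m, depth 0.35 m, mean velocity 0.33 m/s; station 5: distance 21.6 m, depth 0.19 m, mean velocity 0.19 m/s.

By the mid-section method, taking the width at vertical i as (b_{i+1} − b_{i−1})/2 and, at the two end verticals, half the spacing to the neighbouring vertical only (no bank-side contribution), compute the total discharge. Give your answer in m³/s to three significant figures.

w_1 = (5.9 − 2.5)/2 = 1.7 m; q_1 = 0.29 × 0.18 × 1.7 = 0.08874 m³/s
w_2 = (16.0 − 2.5)/2 = 6.75 m; q_2 = 0.37 × 0.39 × 6.75 = 0.9740 m³/s
w_3 = (18.2 − 5.9)/2 = 6.15 m; q_3 = 0.38 × 0.66 × 6.15 = 1.542 m³/s
w_4 = (21.6 − 16.0)/2 = 2.8 m; q_4 = 0.33 × 0.35 × 2.8 = 0.3234 m³/s
w_5 = (21.6 − 18.2)/2 = 1.7 m; q_5 = 0.19 × 0.19 × 1.7 = 0.06137 m³/s
Q = Σ qᵢ = 2.990 m³/s

2.99 m³/s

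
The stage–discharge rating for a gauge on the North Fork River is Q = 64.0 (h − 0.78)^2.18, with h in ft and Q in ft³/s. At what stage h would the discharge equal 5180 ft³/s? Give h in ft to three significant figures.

8.28 ft

h − h₀ = (Q/C)^(1/b) = (5180/64.0)^(1/2.18) = 7.504 ft
h = 0.78 + 7.504 = 8.284 ft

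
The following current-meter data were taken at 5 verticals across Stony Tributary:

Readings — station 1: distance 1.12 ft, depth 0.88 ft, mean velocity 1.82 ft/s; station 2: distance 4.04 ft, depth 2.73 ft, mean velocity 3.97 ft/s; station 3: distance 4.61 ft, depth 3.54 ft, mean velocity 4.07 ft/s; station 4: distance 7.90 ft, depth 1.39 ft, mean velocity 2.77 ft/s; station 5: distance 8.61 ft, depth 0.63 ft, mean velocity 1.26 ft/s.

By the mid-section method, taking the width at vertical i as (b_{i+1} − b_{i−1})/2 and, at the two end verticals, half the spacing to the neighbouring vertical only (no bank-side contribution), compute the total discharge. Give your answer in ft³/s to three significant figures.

57.0 ft³/s

w_1 = (4.04 − 1.12)/2 = 1.46 ft; q_1 = 1.82 × 0.88 × 1.46 = 2.338 ft³/s
w_2 = (4.61 − 1.12)/2 = 1.745 ft; q_2 = 3.97 × 2.73 × 1.745 = 18.91 ft³/s
w_3 = (7.90 − 4.04)/2 = 1.93 ft; q_3 = 4.07 × 3.54 × 1.93 = 27.81 ft³/s
w_4 = (8.61 − 4.61)/2 = 2 ft; q_4 = 2.77 × 1.39 × 2 = 7.701 ft³/s
w_5 = (8.61 − 7.90)/2 = 0.355 ft; q_5 = 1.26 × 0.63 × 0.355 = 0.2818 ft³/s
Q = Σ qᵢ = 57.04 ft³/s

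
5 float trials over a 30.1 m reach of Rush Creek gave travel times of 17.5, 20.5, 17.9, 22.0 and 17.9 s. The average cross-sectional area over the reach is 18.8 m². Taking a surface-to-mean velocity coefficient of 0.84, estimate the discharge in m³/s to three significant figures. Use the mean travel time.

t̄ = (17.5 + 20.5 + 17.9 + 22.0 + 17.9) / 5 = 19.16 s
v_surface = L / t̄ = 30.1 / 19.16 = 1.571 m/s
v_mean = 0.84 × 1.571 = 1.320 m/s
Q = A × v_mean = 18.8 × 1.320 = 24.81 m³/s

24.8 m³/s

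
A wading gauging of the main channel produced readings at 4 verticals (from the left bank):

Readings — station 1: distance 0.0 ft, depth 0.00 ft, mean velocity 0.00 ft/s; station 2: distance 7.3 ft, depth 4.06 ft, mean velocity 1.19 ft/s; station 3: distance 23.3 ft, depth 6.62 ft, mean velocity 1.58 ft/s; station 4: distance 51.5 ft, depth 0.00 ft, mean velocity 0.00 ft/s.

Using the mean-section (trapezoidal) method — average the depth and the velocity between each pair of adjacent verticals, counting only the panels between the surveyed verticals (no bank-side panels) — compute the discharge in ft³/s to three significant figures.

Panel 1-2: Δb = 7.3 ft, d̄ = (0.00+4.06)/2 = 2.03, v̄ = (0.00+1.19)/2 = 0.595 → q = 7.3×2.03×0.595 = 8.817 ft³/s
Panel 2-3: Δb = 16 ft, d̄ = (4.06+6.62)/2 = 5.34, v̄ = (1.19+1.58)/2 = 1.385 → q = 16×5.34×1.385 = 118.3 ft³/s
Panel 3-4: Δb = 28.2 ft, d̄ = (6.62+0.00)/2 = 3.31, v̄ = (1.58+0.00)/2 = 0.79 → q = 28.2×3.31×0.79 = 73.74 ft³/s
Q = Σ q = 200.9 ft³/s

201 ft³/s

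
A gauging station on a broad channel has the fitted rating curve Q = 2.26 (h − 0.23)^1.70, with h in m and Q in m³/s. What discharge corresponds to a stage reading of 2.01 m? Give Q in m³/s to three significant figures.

6.02 m³/s

Q = 2.26 × (2.01 − 0.23)^1.70 = 2.26 × 1.78^1.70 = 6.023 m³/s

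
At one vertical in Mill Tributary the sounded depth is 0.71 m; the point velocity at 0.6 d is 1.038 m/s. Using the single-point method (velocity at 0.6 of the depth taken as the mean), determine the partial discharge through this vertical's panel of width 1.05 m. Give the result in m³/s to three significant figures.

v̄ = v₀.₆ = 1.038 m/s
q = v̄ × d × w = 1.038 × 0.71 × 1.05 = 0.7738 m³/s

0.774 m³/s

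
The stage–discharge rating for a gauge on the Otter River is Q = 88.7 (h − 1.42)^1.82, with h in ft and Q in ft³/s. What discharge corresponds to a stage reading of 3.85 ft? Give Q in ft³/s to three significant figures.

446 ft³/s

Q = 88.7 × (3.85 − 1.42)^1.82 = 88.7 × 2.43^1.82 = 446.4 ft³/s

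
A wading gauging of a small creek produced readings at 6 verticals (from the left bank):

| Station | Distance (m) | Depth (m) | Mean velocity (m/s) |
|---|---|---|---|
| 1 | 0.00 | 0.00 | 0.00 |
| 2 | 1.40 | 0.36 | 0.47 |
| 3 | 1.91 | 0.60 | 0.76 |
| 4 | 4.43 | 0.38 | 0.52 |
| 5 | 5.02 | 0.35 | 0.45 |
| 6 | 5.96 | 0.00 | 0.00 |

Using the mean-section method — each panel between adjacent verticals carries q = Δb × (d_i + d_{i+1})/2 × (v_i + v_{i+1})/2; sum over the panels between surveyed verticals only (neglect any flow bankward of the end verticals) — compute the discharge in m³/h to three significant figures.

Panel 1-2: Δb = 1.4 m, d̄ = (0.00+0.36)/2 = 0.18, v̄ = (0.00+0.47)/2 = 0.235 → q = 1.4×0.18×0.235 = 0.05922 m³/s
Panel 2-3: Δb = 0.51 m, d̄ = (0.36+0.60)/2 = 0.48, v̄ = (0.47+0.76)/2 = 0.615 → q = 0.51×0.48×0.615 = 0.1506 m³/s
Panel 3-4: Δb = 2.52 m, d̄ = (0.60+0.38)/2 = 0.49, v̄ = (0.76+0.52)/2 = 0.64 → q = 2.52×0.49×0.64 = 0.7903 m³/s
Panel 4-5: Δb = 0.59 m, d̄ = (0.38+0.35)/2 = 0.365, v̄ = (0.52+0.45)/2 = 0.485 → q = 0.59×0.365×0.485 = 0.1044 m³/s
Panel 5-6: Δb = 0.94 m, d̄ = (0.35+0.00)/2 = 0.175, v̄ = (0.45+0.00)/2 = 0.225 → q = 0.94×0.175×0.225 = 0.03701 m³/s
Q = Σ q = 1.142 m³/s
= 1.142 × 3600 = 4109 m³/h

4110 m³/h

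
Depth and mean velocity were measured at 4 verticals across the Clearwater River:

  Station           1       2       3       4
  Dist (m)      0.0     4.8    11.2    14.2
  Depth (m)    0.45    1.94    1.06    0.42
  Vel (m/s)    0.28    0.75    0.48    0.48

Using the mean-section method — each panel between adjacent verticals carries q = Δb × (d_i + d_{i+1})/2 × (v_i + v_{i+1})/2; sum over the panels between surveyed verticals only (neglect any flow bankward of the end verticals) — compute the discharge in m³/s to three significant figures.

9.92 m³/s

Panel 1-2: Δb = 4.8 m, d̄ = (0.45+1.94)/2 = 1.195, v̄ = (0.28+0.75)/2 = 0.515 → q = 4.8×1.195×0.515 = 2.954 m³/s
Panel 2-3: Δb = 6.4 m, d̄ = (1.94+1.06)/2 = 1.5, v̄ = (0.75+0.48)/2 = 0.615 → q = 6.4×1.5×0.615 = 5.904 m³/s
Panel 3-4: Δb = 3 m, d̄ = (1.06+0.42)/2 = 0.74, v̄ = (0.48+0.48)/2 = 0.48 → q = 3×0.74×0.48 = 1.066 m³/s
Q = Σ q = 9.924 m³/s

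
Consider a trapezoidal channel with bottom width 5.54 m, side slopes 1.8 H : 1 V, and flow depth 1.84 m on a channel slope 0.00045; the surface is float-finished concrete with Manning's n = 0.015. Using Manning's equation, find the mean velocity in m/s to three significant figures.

1.63 m/s

A = (b + z·y)·y = (5.54 + 1.8×1.84)×1.84 = 16.29 m²
P = b + 2y√(1+z²) = 5.54 + 2×1.84×√(1+1.8²) = 13.12 m
R = A/P = 16.29/13.12 = 1.242 m
Q = (1/n)·A·R^(2/3)·S^(1/2) = (1/0.015) × 16.29 × 1.242^(2/3) × 0.00045^(1/2) = 26.61 m³/s
V = Q/A = 26.61/16.29 = 1.634 m/s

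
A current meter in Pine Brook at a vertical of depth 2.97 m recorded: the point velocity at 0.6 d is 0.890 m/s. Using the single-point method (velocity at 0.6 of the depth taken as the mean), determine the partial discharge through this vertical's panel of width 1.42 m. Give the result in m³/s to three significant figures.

v̄ = v₀.₆ = 0.890 m/s
q = v̄ × d × w = 0.8900 × 2.97 × 1.42 = 3.753 m³/s

3.75 m³/s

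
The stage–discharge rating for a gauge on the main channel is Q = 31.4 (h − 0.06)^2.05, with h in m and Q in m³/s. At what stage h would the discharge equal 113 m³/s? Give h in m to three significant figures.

h − h₀ = (Q/C)^(1/b) = (113/31.4)^(1/2.05) = 1.868 m
h = 0.06 + 1.868 = 1.928 m

1.93 m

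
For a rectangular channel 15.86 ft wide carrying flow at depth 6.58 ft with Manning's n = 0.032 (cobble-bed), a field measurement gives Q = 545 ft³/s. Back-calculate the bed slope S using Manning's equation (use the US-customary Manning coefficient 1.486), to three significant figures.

0.00230

A = b·y = 15.86 × 6.58 = 104.4 ft²
P = b + 2y = 15.86 + 2×6.58 = 29.02 ft
R = A/P = 104.4/29.02 = 3.596 ft
S = (Q·n / (1.486·A·R^(2/3)))² = (545×0.032 / (1.486×104.4×2.347))² = 0.002296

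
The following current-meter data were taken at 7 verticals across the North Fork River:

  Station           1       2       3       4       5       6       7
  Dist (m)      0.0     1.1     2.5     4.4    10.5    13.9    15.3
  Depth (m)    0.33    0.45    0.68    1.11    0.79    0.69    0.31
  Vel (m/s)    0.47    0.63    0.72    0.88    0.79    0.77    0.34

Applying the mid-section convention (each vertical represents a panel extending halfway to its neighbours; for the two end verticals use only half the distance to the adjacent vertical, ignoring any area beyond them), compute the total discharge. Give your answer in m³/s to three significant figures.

w_1 = (1.1 − 0.0)/2 = 0.55 m; q_1 = 0.47 × 0.33 × 0.55 = 0.08531 m³/s
w_2 = (2.5 − 0.0)/2 = 1.25 m; q_2 = 0.63 × 0.45 × 1.25 = 0.3544 m³/s
w_3 = (4.4 − 1.1)/2 = 1.65 m; q_3 = 0.72 × 0.68 × 1.65 = 0.8078 m³/s
w_4 = (10.5 − 2.5)/2 = 4 m; q_4 = 0.88 × 1.11 × 4 = 3.907 m³/s
w_5 = (13.9 − 4.4)/2 = 4.75 m; q_5 = 0.79 × 0.79 × 4.75 = 2.964 m³/s
w_6 = (15.3 − 10.5)/2 = 2.4 m; q_6 = 0.77 × 0.69 × 2.4 = 1.275 m³/s
w_7 = (15.3 − 13.9)/2 = 0.7 m; q_7 = 0.34 × 0.31 × 0.7 = 0.07378 m³/s
Q = Σ qᵢ = 9.468 m³/s

9.47 m³/s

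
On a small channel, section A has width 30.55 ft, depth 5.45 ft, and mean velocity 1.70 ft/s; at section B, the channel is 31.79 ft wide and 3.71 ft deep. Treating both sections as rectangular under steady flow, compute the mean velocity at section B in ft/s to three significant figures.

Q = A₁V₁ = (30.55×5.45) × 1.70 = 283.0 ft³/s
A₂ = 31.79 × 3.71 = 117.9 ft²
V₂ = Q/A₂ = 283.0/117.9 = 2.400 ft/s

2.40 ft/s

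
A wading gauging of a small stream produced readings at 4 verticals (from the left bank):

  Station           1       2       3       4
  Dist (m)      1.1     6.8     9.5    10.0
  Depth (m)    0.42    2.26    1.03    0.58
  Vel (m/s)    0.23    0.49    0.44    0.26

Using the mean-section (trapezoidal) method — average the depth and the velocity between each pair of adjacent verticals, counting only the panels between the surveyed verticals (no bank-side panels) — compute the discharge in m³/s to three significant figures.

Panel 1-2: Δb = 5.7 m, d̄ = (0.42+2.26)/2 = 1.34, v̄ = (0.23+0.49)/2 = 0.36 → q = 5.7×1.34×0.36 = 2.750 m³/s
Panel 2-3: Δb = 2.7 m, d̄ = (2.26+1.03)/2 = 1.645, v̄ = (0.49+0.44)/2 = 0.465 → q = 2.7×1.645×0.465 = 2.065 m³/s
Panel 3-4: Δb = 0.5 m, d̄ = (1.03+0.58)/2 = 0.805, v̄ = (0.44+0.26)/2 = 0.35 → q = 0.5×0.805×0.35 = 0.1409 m³/s
Q = Σ q = 4.956 m³/s

4.96 m³/s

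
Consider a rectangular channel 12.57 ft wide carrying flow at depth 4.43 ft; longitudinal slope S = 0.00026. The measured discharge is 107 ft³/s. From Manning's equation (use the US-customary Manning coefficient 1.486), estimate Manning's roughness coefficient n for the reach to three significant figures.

A = b·y = 12.57 × 4.43 = 55.69 ft²
P = b + 2y = 12.57 + 2×4.43 = 21.43 ft
R = A/P = 55.69/21.43 = 2.598 ft
n = (1.486/Q)·A·R^(2/3)·S^(1/2) = (1.486/107) × 55.69 × 1.890 × 0.01612 = 0.02357

0.0236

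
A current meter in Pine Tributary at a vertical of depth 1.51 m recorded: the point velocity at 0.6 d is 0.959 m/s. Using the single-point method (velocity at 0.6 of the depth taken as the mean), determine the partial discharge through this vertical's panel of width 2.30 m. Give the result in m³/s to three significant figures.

v̄ = v₀.₆ = 0.959 m/s
q = v̄ × d × w = 0.9590 × 1.51 × 2.30 = 3.331 m³/s

3.33 m³/s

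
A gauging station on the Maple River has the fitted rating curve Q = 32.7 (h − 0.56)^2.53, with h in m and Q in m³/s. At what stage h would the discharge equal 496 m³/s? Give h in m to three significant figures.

3.49 m

h − h₀ = (Q/C)^(1/b) = (496/32.7)^(1/2.53) = 2.929 m
h = 0.56 + 2.929 = 3.489 m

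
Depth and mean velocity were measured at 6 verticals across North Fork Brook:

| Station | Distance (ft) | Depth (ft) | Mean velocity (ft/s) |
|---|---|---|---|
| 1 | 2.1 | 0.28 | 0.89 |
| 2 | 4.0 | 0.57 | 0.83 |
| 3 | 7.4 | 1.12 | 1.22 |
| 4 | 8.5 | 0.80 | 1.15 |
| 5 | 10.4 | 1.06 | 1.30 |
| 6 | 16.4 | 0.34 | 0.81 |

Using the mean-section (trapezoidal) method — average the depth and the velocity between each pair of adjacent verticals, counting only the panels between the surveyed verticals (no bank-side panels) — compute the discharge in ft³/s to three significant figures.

Panel 1-2: Δb = 1.9 ft, d̄ = (0.28+0.57)/2 = 0.425, v̄ = (0.89+0.83)/2 = 0.86 → q = 1.9×0.425×0.86 = 0.6945 ft³/s
Panel 2-3: Δb = 3.4 ft, d̄ = (0.57+1.12)/2 = 0.845, v̄ = (0.83+1.22)/2 = 1.025 → q = 3.4×0.845×1.025 = 2.945 ft³/s
Panel 3-4: Δb = 1.1 ft, d̄ = (1.12+0.80)/2 = 0.96, v̄ = (1.22+1.15)/2 = 1.185 → q = 1.1×0.96×1.185 = 1.251 ft³/s
Panel 4-5: Δb = 1.9 ft, d̄ = (0.80+1.06)/2 = 0.93, v̄ = (1.15+1.30)/2 = 1.225 → q = 1.9×0.93×1.225 = 2.165 ft³/s
Panel 5-6: Δb = 6 ft, d̄ = (1.06+0.34)/2 = 0.7, v̄ = (1.30+0.81)/2 = 1.055 → q = 6×0.7×1.055 = 4.431 ft³/s
Q = Σ q = 11.49 ft³/s

11.5 ft³/s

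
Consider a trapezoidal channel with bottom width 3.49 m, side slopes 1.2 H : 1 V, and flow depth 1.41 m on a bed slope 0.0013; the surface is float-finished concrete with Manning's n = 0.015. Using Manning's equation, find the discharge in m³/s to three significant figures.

16.7 m³/s

A = (b + z·y)·y = (3.49 + 1.2×1.41)×1.41 = 7.307 m²
P = b + 2y√(1+z²) = 3.49 + 2×1.41×√(1+1.2²) = 7.895 m
R = A/P = 7.307/7.895 = 0.9255 m
Q = (1/n)·A·R^(2/3)·S^(1/2) = (1/0.015) × 7.307 × 0.9255^(2/3) × 0.0013^(1/2) = 16.68 m³/s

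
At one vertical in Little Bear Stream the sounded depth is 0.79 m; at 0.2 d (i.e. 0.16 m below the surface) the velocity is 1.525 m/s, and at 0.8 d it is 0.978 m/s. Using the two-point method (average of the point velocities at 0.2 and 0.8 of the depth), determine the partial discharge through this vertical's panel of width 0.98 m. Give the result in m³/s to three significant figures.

v̄ = (1.525 + 0.978) / 2 = 1.252 m/s
q = v̄ × d × w = 1.252 × 0.79 × 0.98 = 0.9689 m³/s

0.969 m³/s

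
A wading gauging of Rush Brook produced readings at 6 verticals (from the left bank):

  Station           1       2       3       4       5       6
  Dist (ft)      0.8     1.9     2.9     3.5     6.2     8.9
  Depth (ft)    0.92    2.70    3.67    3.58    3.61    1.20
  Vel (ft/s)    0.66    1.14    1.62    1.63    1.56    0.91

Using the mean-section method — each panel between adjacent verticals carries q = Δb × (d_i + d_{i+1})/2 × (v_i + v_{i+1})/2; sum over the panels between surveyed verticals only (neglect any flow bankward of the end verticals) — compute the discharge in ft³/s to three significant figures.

Panel 1-2: Δb = 1.1 ft, d̄ = (0.92+2.70)/2 = 1.81, v̄ = (0.66+1.14)/2 = 0.9 → q = 1.1×1.81×0.9 = 1.792 ft³/s
Panel 2-3: Δb = 1 ft, d̄ = (2.70+3.67)/2 = 3.185, v̄ = (1.14+1.62)/2 = 1.38 → q = 1×3.185×1.38 = 4.395 ft³/s
Panel 3-4: Δb = 0.6 ft, d̄ = (3.67+3.58)/2 = 3.625, v̄ = (1.62+1.63)/2 = 1.625 → q = 0.6×3.625×1.625 = 3.534 ft³/s
Panel 4-5: Δb = 2.7 ft, d̄ = (3.58+3.61)/2 = 3.595, v̄ = (1.63+1.56)/2 = 1.595 → q = 2.7×3.595×1.595 = 15.48 ft³/s
Panel 5-6: Δb = 2.7 ft, d̄ = (3.61+1.20)/2 = 2.405, v̄ = (1.56+0.91)/2 = 1.235 → q = 2.7×2.405×1.235 = 8.019 ft³/s
Q = Σ q = 33.22 ft³/s

33.2 ft³/s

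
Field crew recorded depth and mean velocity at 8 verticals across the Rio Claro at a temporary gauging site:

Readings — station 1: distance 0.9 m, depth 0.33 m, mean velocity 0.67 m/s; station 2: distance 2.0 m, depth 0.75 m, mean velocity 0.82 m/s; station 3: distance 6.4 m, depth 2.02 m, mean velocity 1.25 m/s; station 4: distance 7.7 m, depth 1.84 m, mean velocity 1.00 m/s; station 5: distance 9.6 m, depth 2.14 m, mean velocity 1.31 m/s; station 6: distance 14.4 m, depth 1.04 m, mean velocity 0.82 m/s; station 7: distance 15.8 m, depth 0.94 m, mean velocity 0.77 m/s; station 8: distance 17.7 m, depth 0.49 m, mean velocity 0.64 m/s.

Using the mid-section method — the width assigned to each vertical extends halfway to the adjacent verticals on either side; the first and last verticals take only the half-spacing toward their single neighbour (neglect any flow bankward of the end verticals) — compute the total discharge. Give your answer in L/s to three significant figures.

25500 L/s

w_1 = (2.0 − 0.9)/2 = 0.55 m; q_1 = 0.67 × 0.33 × 0.55 = 0.1216 m³/s
w_2 = (6.4 − 0.9)/2 = 2.75 m; q_2 = 0.82 × 0.75 × 2.75 = 1.691 m³/s
w_3 = (7.7 − 2.0)/2 = 2.85 m; q_3 = 1.25 × 2.02 × 2.85 = 7.196 m³/s
w_4 = (9.6 − 6.4)/2 = 1.6 m; q_4 = 1.00 × 1.84 × 1.6 = 2.944 m³/s
w_5 = (14.4 − 7.7)/2 = 3.35 m; q_5 = 1.31 × 2.14 × 3.35 = 9.391 m³/s
w_6 = (15.8 − 9.6)/2 = 3.1 m; q_6 = 0.82 × 1.04 × 3.1 = 2.644 m³/s
w_7 = (17.7 − 14.4)/2 = 1.65 m; q_7 = 0.77 × 0.94 × 1.65 = 1.194 m³/s
w_8 = (17.7 − 15.8)/2 = 0.95 m; q_8 = 0.64 × 0.49 × 0.95 = 0.2979 m³/s
Q = Σ qᵢ = 25.48 m³/s
= 25.48 × 1000 = 25480 L/s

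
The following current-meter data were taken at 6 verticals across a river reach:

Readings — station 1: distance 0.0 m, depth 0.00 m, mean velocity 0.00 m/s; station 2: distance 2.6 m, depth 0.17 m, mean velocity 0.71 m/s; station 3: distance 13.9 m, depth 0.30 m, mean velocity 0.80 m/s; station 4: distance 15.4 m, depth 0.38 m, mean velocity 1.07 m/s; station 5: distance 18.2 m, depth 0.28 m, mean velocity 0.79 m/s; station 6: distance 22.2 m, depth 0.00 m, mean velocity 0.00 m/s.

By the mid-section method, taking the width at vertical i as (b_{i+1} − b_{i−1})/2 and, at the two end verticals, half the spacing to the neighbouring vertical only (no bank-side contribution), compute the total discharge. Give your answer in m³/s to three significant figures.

4.00 m³/s

w_2 = (13.9 − 0.0)/2 = 6.95 m; q_2 = 0.71 × 0.17 × 6.95 = 0.8389 m³/s
w_3 = (15.4 − 2.6)/2 = 6.4 m; q_3 = 0.80 × 0.30 × 6.4 = 1.536 m³/s
w_4 = (18.2 − 13.9)/2 = 2.15 m; q_4 = 1.07 × 0.38 × 2.15 = 0.8742 m³/s
w_5 = (22.2 − 15.4)/2 = 3.4 m; q_5 = 0.79 × 0.28 × 3.4 = 0.7521 m³/s
Stations 1, 6 contribute zero (depth or velocity is 0).
Q = Σ qᵢ = 4.001 m³/s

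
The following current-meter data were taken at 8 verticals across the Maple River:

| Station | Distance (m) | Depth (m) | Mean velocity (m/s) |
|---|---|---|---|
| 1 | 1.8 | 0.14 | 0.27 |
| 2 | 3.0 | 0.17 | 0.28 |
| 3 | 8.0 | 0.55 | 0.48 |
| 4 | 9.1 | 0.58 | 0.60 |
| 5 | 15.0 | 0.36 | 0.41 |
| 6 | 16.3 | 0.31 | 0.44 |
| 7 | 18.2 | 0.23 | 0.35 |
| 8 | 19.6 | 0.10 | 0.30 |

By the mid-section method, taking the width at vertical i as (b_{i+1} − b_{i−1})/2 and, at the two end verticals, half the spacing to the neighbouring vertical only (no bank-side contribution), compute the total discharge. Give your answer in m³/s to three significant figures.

w_1 = (3.0 − 1.8)/2 = 0.6 m; q_1 = 0.27 × 0.14 × 0.6 = 0.02268 m³/s
w_2 = (8.0 − 1.8)/2 = 3.1 m; q_2 = 0.28 × 0.17 × 3.1 = 0.1476 m³/s
w_3 = (9.1 − 3.0)/2 = 3.05 m; q_3 = 0.48 × 0.55 × 3.05 = 0.8052 m³/s
w_4 = (15.0 − 8.0)/2 = 3.5 m; q_4 = 0.60 × 0.58 × 3.5 = 1.218 m³/s
w_5 = (16.3 − 9.1)/2 = 3.6 m; q_5 = 0.41 × 0.36 × 3.6 = 0.5314 m³/s
w_6 = (18.2 − 15.0)/2 = 1.6 m; q_6 = 0.44 × 0.31 × 1.6 = 0.2182 m³/s
w_7 = (19.6 − 16.3)/2 = 1.65 m; q_7 = 0.35 × 0.23 × 1.65 = 0.1328 m³/s
w_8 = (19.6 − 18.2)/2 = 0.7 m; q_8 = 0.30 × 0.10 × 0.7 = 0.02100 m³/s
Q = Σ qᵢ = 3.097 m³/s

3.10 m³/s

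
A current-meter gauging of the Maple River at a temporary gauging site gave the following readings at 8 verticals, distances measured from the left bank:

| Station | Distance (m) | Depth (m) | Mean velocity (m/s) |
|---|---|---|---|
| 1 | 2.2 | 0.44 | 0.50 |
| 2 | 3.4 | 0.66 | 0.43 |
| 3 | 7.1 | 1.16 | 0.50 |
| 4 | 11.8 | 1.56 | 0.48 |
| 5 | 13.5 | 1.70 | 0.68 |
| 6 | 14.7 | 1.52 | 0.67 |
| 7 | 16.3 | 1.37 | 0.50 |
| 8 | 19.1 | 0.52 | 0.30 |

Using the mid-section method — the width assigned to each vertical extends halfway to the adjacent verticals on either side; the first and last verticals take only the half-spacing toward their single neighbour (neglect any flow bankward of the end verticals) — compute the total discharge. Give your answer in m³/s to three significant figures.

w_1 = (3.4 − 2.2)/2 = 0.6 m; q_1 = 0.50 × 0.44 × 0.6 = 0.1320 m³/s
w_2 = (7.1 − 2.2)/2 = 2.45 m; q_2 = 0.43 × 0.66 × 2.45 = 0.6953 m³/s
w_3 = (11.8 − 3.4)/2 = 4.2 m; q_3 = 0.50 × 1.16 × 4.2 = 2.436 m³/s
w_4 = (13.5 − 7.1)/2 = 3.2 m; q_4 = 0.48 × 1.56 × 3.2 = 2.396 m³/s
w_5 = (14.7 − 11.8)/2 = 1.45 m; q_5 = 0.68 × 1.70 × 1.45 = 1.676 m³/s
w_6 = (16.3 − 13.5)/2 = 1.4 m; q_6 = 0.67 × 1.52 × 1.4 = 1.426 m³/s
w_7 = (19.1 − 14.7)/2 = 2.2 m; q_7 = 0.50 × 1.37 × 2.2 = 1.507 m³/s
w_8 = (19.1 − 16.3)/2 = 1.4 m; q_8 = 0.30 × 0.52 × 1.4 = 0.2184 m³/s
Q = Σ qᵢ = 10.49 m³/s

10.5 m³/s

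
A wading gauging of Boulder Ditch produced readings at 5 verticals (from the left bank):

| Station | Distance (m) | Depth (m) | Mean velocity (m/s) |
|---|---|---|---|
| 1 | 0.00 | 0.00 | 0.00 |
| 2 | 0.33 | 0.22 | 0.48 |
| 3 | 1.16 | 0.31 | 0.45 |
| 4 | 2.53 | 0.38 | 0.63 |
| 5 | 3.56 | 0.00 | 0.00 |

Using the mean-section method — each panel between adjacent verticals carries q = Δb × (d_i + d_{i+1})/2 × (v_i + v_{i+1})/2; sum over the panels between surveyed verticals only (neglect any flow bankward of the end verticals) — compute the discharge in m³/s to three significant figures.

0.428 m³/s

Panel 1-2: Δb = 0.33 m, d̄ = (0.00+0.22)/2 = 0.11, v̄ = (0.00+0.48)/2 = 0.24 → q = 0.33×0.11×0.24 = 0.008712 m³/s
Panel 2-3: Δb = 0.83 m, d̄ = (0.22+0.31)/2 = 0.265, v̄ = (0.48+0.45)/2 = 0.465 → q = 0.83×0.265×0.465 = 0.1023 m³/s
Panel 3-4: Δb = 1.37 m, d̄ = (0.31+0.38)/2 = 0.345, v̄ = (0.45+0.63)/2 = 0.54 → q = 1.37×0.345×0.54 = 0.2552 m³/s
Panel 4-5: Δb = 1.03 m, d̄ = (0.38+0.00)/2 = 0.19, v̄ = (0.63+0.00)/2 = 0.315 → q = 1.03×0.19×0.315 = 0.06165 m³/s
Q = Σ q = 0.4279 m³/s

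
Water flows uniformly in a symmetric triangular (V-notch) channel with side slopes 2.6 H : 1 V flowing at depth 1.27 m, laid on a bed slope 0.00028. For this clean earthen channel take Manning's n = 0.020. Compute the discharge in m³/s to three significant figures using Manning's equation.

2.48 m³/s

A = z·y² = 2.6×1.27² = 4.194 m²
P = 2y√(1+z²) = 2×1.27×√(1+2.6²) = 7.076 m
R = A/P = 4.194/7.076 = 0.5927 m
Q = (1/n)·A·R^(2/3)·S^(1/2) = (1/0.020) × 4.194 × 0.5927^(2/3) × 0.00028^(1/2) = 2.476 m³/s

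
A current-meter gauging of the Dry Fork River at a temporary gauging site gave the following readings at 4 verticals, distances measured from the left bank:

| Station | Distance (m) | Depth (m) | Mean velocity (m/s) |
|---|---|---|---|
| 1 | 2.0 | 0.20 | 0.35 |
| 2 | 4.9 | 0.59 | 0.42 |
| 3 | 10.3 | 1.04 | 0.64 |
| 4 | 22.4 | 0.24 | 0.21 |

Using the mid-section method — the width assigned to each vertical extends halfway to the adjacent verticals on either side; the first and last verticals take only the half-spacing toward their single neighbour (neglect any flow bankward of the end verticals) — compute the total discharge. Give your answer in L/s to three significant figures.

7260 L/s

w_1 = (4.9 − 2.0)/2 = 1.45 m; q_1 = 0.35 × 0.20 × 1.45 = 0.1015 m³/s
w_2 = (10.3 − 2.0)/2 = 4.15 m; q_2 = 0.42 × 0.59 × 4.15 = 1.028 m³/s
w_3 = (22.4 − 4.9)/2 = 8.75 m; q_3 = 0.64 × 1.04 × 8.75 = 5.824 m³/s
w_4 = (22.4 − 10.3)/2 = 6.05 m; q_4 = 0.21 × 0.24 × 6.05 = 0.3049 m³/s
Q = Σ qᵢ = 7.259 m³/s
= 7.259 × 1000 = 7259 L/s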